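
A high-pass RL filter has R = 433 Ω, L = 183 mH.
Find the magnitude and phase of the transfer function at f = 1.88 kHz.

Step 1 — Angular frequency: ω = 2π·1880 = 1.181e+04 rad/s.
Step 2 — Transfer function: H(jω) = jωL/(R + jωL).
Step 3 — Numerator jωL = j·2162; denominator R + jωL = 433 + j2162.
Step 4 — H = 0.9614 + j0.1926.
Step 5 — Magnitude: |H| = 0.9805 (-0.2 dB); phase: φ = 11.3°.

|H| = 0.9805 (-0.2 dB), φ = 11.3°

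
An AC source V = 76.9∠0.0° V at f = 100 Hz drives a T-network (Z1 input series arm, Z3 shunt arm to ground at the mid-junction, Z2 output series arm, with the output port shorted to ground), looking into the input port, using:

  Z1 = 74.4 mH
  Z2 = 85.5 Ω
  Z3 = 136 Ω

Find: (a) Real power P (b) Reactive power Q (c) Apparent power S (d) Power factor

Step 1 — Angular frequency: ω = 2π·f = 2π·100 = 628.3 rad/s.
Step 2 — Component impedances:
  Z1: Z = jωL = j·628.3·0.0744 = 0 + j46.75 Ω
  Z2: Z = R = 85.5 Ω
  Z3: Z = R = 136 Ω
Step 3 — With the output port shorted to ground, the output series arm Z2 runs from the junction to ground; the shunt arm Z3 also runs from the junction to ground. They appear in parallel: Z3 || Z2 = 52.5 Ω.
Step 4 — Series with input arm Z1: Z_in = Z1 + (Z3 || Z2) = 52.5 + j46.75 Ω = 70.29∠41.7° Ω.
Step 5 — Source phasor: V = 76.9∠0.0° V = 76.9 V.
Step 6 — Current: I = V / Z = 0.817 - j0.7275 A = 1.094∠-41.7° A.
Step 7 — Complex power: S = V·I* = 62.83 + j55.95 VA.
Step 8 — Real power: P = Re(S) = 62.83 W.
Step 9 — Reactive power: Q = Im(S) = 55.95 VAR.
Step 10 — Apparent power: |S| = 84.13 VA.
Step 11 — Power factor: PF = P/|S| = 0.7468 (lagging).

(a) P = 62.83 W  (b) Q = 55.95 VAR  (c) S = 84.13 VA  (d) PF = 0.7468 (lagging)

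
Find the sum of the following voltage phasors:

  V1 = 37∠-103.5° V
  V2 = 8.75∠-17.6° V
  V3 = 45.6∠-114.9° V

Step 1 — Convert each phasor to rectangular form:
  V1 = 37·(cos(-103.5°) + j·sin(-103.5°)) = -8.637 - j35.98 V
  V2 = 8.75·(cos(-17.6°) + j·sin(-17.6°)) = 8.34 - j2.646 V
  V3 = 45.6·(cos(-114.9°) + j·sin(-114.9°)) = -19.2 - j41.36 V
Step 2 — Sum components: V_total = -19.5 - j79.98 V.
Step 3 — Convert to polar: |V_total| = 82.33 V, ∠V_total = -103.7°.

V_total = 82.33∠-103.7° V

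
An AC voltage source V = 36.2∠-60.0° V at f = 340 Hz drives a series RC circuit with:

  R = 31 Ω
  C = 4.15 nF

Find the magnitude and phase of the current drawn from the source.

Step 1 — Angular frequency: ω = 2π·f = 2π·340 = 2136 rad/s.
Step 2 — Component impedances:
  R: Z = R = 31 Ω
  C: Z = 1/(jωC) = -j/(ω·C) = 0 - j1.128e+05 Ω
Step 3 — Series combination: Z_total = R + C = 31 - j1.128e+05 Ω = 1.128e+05∠-90.0° Ω.
Step 4 — Source phasor: V = 36.2∠-60.0° V = 18.1 - j31.35 V.
Step 5 — Ohm's law: I = V / Z_total = (18.1 - j31.35) / (31 - j1.128e+05) = 0.000278 + j0.0001604 A.
Step 6 — Convert to polar: |I| = 0.0003209 A, ∠I = 30.0°.

I = 0.0003209∠30.0° A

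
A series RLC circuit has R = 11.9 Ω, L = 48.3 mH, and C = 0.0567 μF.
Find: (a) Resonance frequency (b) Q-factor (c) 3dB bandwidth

Step 1 — Resonance: ω₀ = 1/√(LC) = 1/√(0.0483·5.67e-08) = 1.911e+04 rad/s.
Step 2 — f₀ = ω₀/(2π) = 3041 Hz.
Step 3 — Series Q: Q = ω₀L/R = 1.911e+04·0.0483/11.9 = 77.56.
Step 4 — Bandwidth: Δω = ω₀/Q = 246.4 rad/s; BW = Δω/(2π) = 39.21 Hz.

(a) f₀ = 3041 Hz  (b) Q = 77.56  (c) BW = 39.21 Hz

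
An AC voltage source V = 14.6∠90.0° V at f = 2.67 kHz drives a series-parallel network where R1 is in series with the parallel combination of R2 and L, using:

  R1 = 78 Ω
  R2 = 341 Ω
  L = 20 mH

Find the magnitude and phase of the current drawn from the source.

Step 1 — Angular frequency: ω = 2π·f = 2π·2670 = 1.678e+04 rad/s.
Step 2 — Component impedances:
  R1: Z = R = 78 Ω
  R2: Z = R = 341 Ω
  L: Z = jωL = j·1.678e+04·0.02 = 0 + j335.5 Ω
Step 3 — Parallel branch: R2 || L = 1/(1/R2 + 1/L) = 167.7 + j170.5 Ω.
Step 4 — Series with R1: Z_total = R1 + (R2 || L) = 245.7 + j170.5 Ω = 299.1∠34.8° Ω.
Step 5 — Source phasor: V = 14.6∠90.0° V = 0 + j14.6 V.
Step 6 — Ohm's law: I = V / Z_total = (0 + j14.6) / (245.7 + j170.5) = 0.02783 + j0.04011 A.
Step 7 — Convert to polar: |I| = 0.04882 A, ∠I = 55.2°.

I = 0.04882∠55.2° A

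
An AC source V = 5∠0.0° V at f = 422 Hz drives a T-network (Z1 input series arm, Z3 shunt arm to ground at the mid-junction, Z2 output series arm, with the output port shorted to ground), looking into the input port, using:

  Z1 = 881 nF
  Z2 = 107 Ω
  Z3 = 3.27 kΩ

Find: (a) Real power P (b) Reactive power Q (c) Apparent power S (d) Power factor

Step 1 — Angular frequency: ω = 2π·f = 2π·422 = 2652 rad/s.
Step 2 — Component impedances:
  Z1: Z = 1/(jωC) = -j/(ω·C) = 0 - j428.1 Ω
  Z2: Z = R = 107 Ω
  Z3: Z = R = 3270 Ω
Step 3 — With the output port shorted to ground, the output series arm Z2 runs from the junction to ground; the shunt arm Z3 also runs from the junction to ground. They appear in parallel: Z3 || Z2 = 103.6 Ω.
Step 4 — Series with input arm Z1: Z_in = Z1 + (Z3 || Z2) = 103.6 - j428.1 Ω = 440.4∠-76.4° Ω.
Step 5 — Source phasor: V = 5∠0.0° V = 5 V.
Step 6 — Current: I = V / Z = 0.00267 + j0.01103 A = 0.01135∠76.4° A.
Step 7 — Complex power: S = V·I* = 0.01335 - j0.05517 VA.
Step 8 — Real power: P = Re(S) = 0.01335 W.
Step 9 — Reactive power: Q = Im(S) = -0.05517 VAR.
Step 10 — Apparent power: |S| = 0.05676 VA.
Step 11 — Power factor: PF = P/|S| = 0.2352 (leading).

(a) P = 0.01335 W  (b) Q = -0.05517 VAR  (c) S = 0.05676 VA  (d) PF = 0.2352 (leading)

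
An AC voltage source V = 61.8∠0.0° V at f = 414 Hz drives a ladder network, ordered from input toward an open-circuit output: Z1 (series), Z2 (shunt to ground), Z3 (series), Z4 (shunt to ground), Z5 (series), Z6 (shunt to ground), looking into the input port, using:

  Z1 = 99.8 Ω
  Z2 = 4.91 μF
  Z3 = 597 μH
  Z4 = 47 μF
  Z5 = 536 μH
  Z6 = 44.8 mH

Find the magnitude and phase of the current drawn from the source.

Step 1 — Angular frequency: ω = 2π·f = 2π·414 = 2601 rad/s.
Step 2 — Component impedances:
  Z1: Z = R = 99.8 Ω
  Z2: Z = 1/(jωC) = -j/(ω·C) = 0 - j78.3 Ω
  Z3: Z = jωL = j·2601·0.000597 = 0 + j1.553 Ω
  Z4: Z = 1/(jωC) = -j/(ω·C) = 0 - j8.179 Ω
  Z5: Z = jωL = j·2601·0.000536 = 0 + j1.394 Ω
  Z6: Z = jωL = j·2601·0.0448 = 0 + j116.5 Ω
Step 3 — Ladder network (open output): work backward from the far end, alternating series and parallel combinations. Z_in = 99.8 - j6.624 Ω = 100∠-3.8° Ω.
Step 4 — Source phasor: V = 61.8∠0.0° V = 61.8 V.
Step 5 — Ohm's law: I = V / Z_total = (61.8) / (99.8 - j6.624) = 0.6165 + j0.04092 A.
Step 6 — Convert to polar: |I| = 0.6179 A, ∠I = 3.8°.

I = 0.6179∠3.8° A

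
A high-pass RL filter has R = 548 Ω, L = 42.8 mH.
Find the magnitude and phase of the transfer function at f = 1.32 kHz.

Step 1 — Angular frequency: ω = 2π·1320 = 8294 rad/s.
Step 2 — Transfer function: H(jω) = jωL/(R + jωL).
Step 3 — Numerator jωL = j·355; denominator R + jωL = 548 + j355.
Step 4 — H = 0.2956 + j0.4563.
Step 5 — Magnitude: |H| = 0.5437 (-5.3 dB); phase: φ = 57.1°.

|H| = 0.5437 (-5.3 dB), φ = 57.1°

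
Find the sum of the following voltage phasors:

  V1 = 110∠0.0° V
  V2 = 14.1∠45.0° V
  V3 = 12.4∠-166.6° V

Step 1 — Convert each phasor to rectangular form:
  V1 = 110·(cos(0.0°) + j·sin(0.0°)) = 110 V
  V2 = 14.1·(cos(45.0°) + j·sin(45.0°)) = 9.97 + j9.97 V
  V3 = 12.4·(cos(-166.6°) + j·sin(-166.6°)) = -12.06 - j2.874 V
Step 2 — Sum components: V_total = 107.9 + j7.097 V.
Step 3 — Convert to polar: |V_total| = 108.1 V, ∠V_total = 3.8°.

V_total = 108.1∠3.8° V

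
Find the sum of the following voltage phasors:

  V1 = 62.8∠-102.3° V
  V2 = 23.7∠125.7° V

Step 1 — Convert each phasor to rectangular form:
  V1 = 62.8·(cos(-102.3°) + j·sin(-102.3°)) = -13.38 - j61.36 V
  V2 = 23.7·(cos(125.7°) + j·sin(125.7°)) = -13.83 + j19.25 V
Step 2 — Sum components: V_total = -27.21 - j42.11 V.
Step 3 — Convert to polar: |V_total| = 50.14 V, ∠V_total = -122.9°.

V_total = 50.14∠-122.9° V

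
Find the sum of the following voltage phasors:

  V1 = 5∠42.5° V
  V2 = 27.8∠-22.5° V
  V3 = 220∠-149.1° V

Step 1 — Convert each phasor to rectangular form:
  V1 = 5·(cos(42.5°) + j·sin(42.5°)) = 3.686 + j3.378 V
  V2 = 27.8·(cos(-22.5°) + j·sin(-22.5°)) = 25.68 - j10.64 V
  V3 = 220·(cos(-149.1°) + j·sin(-149.1°)) = -188.8 - j113 V
Step 2 — Sum components: V_total = -159.4 - j120.2 V.
Step 3 — Convert to polar: |V_total| = 199.7 V, ∠V_total = -143.0°.

V_total = 199.7∠-143.0° V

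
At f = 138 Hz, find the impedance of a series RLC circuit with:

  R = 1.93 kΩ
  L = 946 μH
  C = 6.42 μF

Step 1 — Angular frequency: ω = 2π·f = 2π·138 = 867.1 rad/s.
Step 2 — Component impedances:
  R: Z = R = 1930 Ω
  L: Z = jωL = j·867.1·0.000946 = 0 + j0.8203 Ω
  C: Z = 1/(jωC) = -j/(ω·C) = 0 - j179.6 Ω
Step 3 — Series combination: Z_total = R + L + C = 1930 - j178.8 Ω = 1938∠-5.3° Ω.

Z = 1930 - j178.8 Ω = 1938∠-5.3° Ω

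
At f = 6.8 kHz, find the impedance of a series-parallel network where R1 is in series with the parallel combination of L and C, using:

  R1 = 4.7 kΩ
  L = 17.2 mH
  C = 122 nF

Step 1 — Angular frequency: ω = 2π·f = 2π·6800 = 4.273e+04 rad/s.
Step 2 — Component impedances:
  R1: Z = R = 4700 Ω
  L: Z = jωL = j·4.273e+04·0.0172 = 0 + j734.9 Ω
  C: Z = 1/(jωC) = -j/(ω·C) = 0 - j191.8 Ω
Step 3 — Parallel branch: L || C = 1/(1/L + 1/C) = 0 - j259.6 Ω.
Step 4 — Series with R1: Z_total = R1 + (L || C) = 4700 - j259.6 Ω = 4707∠-3.2° Ω.

Z = 4700 - j259.6 Ω = 4707∠-3.2° Ω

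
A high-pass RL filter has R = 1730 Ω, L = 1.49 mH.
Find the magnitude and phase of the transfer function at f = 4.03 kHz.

Step 1 — Angular frequency: ω = 2π·4030 = 2.532e+04 rad/s.
Step 2 — Transfer function: H(jω) = jωL/(R + jωL).
Step 3 — Numerator jωL = j·37.73; denominator R + jωL = 1730 + j37.73.
Step 4 — H = 0.0004754 + j0.0218.
Step 5 — Magnitude: |H| = 0.0218 (-33.2 dB); phase: φ = 88.8°.

|H| = 0.0218 (-33.2 dB), φ = 88.8°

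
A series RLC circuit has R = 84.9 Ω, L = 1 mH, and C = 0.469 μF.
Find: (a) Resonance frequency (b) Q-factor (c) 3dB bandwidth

Step 1 — Resonance: ω₀ = 1/√(LC) = 1/√(0.001·4.69e-07) = 4.618e+04 rad/s.
Step 2 — f₀ = ω₀/(2π) = 7349 Hz.
Step 3 — Series Q: Q = ω₀L/R = 4.618e+04·0.001/84.9 = 0.5439.
Step 4 — Bandwidth: Δω = ω₀/Q = 8.49e+04 rad/s; BW = Δω/(2π) = 1.351e+04 Hz.

(a) f₀ = 7349 Hz  (b) Q = 0.5439  (c) BW = 1.351e+04 Hz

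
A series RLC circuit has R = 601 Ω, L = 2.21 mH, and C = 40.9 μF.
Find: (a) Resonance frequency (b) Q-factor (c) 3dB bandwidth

Step 1 — Resonance: ω₀ = 1/√(LC) = 1/√(0.00221·4.09e-05) = 3326 rad/s.
Step 2 — f₀ = ω₀/(2π) = 529.4 Hz.
Step 3 — Series Q: Q = ω₀L/R = 3326·0.00221/601 = 0.01223.
Step 4 — Bandwidth: Δω = ω₀/Q = 2.719e+05 rad/s; BW = Δω/(2π) = 4.328e+04 Hz.

(a) f₀ = 529.4 Hz  (b) Q = 0.01223  (c) BW = 4.328e+04 Hz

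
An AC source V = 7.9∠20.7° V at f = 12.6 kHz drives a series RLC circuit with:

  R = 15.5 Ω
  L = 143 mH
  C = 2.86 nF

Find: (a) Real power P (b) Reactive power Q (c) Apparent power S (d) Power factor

Step 1 — Angular frequency: ω = 2π·f = 2π·1.26e+04 = 7.917e+04 rad/s.
Step 2 — Component impedances:
  R: Z = R = 15.5 Ω
  L: Z = jωL = j·7.917e+04·0.143 = 0 + j1.132e+04 Ω
  C: Z = 1/(jωC) = -j/(ω·C) = 0 - j4417 Ω
Step 3 — Series combination: Z_total = R + L + C = 15.5 + j6904 Ω = 6905∠89.9° Ω.
Step 4 — Source phasor: V = 7.9∠20.7° V = 7.39 + j2.792 V.
Step 5 — Current: I = V / Z = 0.0004068 - j0.001069 A = 0.001144∠-69.2° A.
Step 6 — Complex power: S = V·I* = 2.029e-05 + j0.009039 VA.
Step 7 — Real power: P = Re(S) = 2.029e-05 W.
Step 8 — Reactive power: Q = Im(S) = 0.009039 VAR.
Step 9 — Apparent power: |S| = 0.009039 VA.
Step 10 — Power factor: PF = P/|S| = 0.002245 (lagging).

(a) P = 2.029e-05 W  (b) Q = 0.009039 VAR  (c) S = 0.009039 VA  (d) PF = 0.002245 (lagging)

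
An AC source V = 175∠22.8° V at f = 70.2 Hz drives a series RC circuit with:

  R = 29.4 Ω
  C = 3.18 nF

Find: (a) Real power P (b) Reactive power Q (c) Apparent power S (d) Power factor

Step 1 — Angular frequency: ω = 2π·f = 2π·70.2 = 441.1 rad/s.
Step 2 — Component impedances:
  R: Z = R = 29.4 Ω
  C: Z = 1/(jωC) = -j/(ω·C) = 0 - j7.129e+05 Ω
Step 3 — Series combination: Z_total = R + C = 29.4 - j7.129e+05 Ω = 7.129e+05∠-90.0° Ω.
Step 4 — Source phasor: V = 175∠22.8° V = 161.3 + j67.82 V.
Step 5 — Current: I = V / Z = -9.511e-05 + j0.0002263 A = 0.0002455∠112.8° A.
Step 6 — Complex power: S = V·I* = 1.771e-06 - j0.04296 VA.
Step 7 — Real power: P = Re(S) = 1.771e-06 W.
Step 8 — Reactive power: Q = Im(S) = -0.04296 VAR.
Step 9 — Apparent power: |S| = 0.04296 VA.
Step 10 — Power factor: PF = P/|S| = 4.124e-05 (leading).

(a) P = 1.771e-06 W  (b) Q = -0.04296 VAR  (c) S = 0.04296 VA  (d) PF = 4.124e-05 (leading)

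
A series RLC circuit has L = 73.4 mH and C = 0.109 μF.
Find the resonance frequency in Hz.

Step 1 — Resonance condition Im(Z)=0 gives ω₀ = 1/√(LC).
Step 2 — ω₀ = 1/√(0.0734·1.09e-07) = 1.118e+04 rad/s.
Step 3 — f₀ = ω₀/(2π) = 1779 Hz.

f₀ = 1779 Hz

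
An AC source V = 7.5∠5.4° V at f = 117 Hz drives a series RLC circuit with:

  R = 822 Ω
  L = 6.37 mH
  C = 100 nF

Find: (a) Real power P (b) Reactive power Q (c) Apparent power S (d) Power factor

Step 1 — Angular frequency: ω = 2π·f = 2π·117 = 735.1 rad/s.
Step 2 — Component impedances:
  R: Z = R = 822 Ω
  L: Z = jωL = j·735.1·0.00637 = 0 + j4.683 Ω
  C: Z = 1/(jωC) = -j/(ω·C) = 0 - j1.36e+04 Ω
Step 3 — Series combination: Z_total = R + L + C = 822 - j1.36e+04 Ω = 1.362e+04∠-86.5° Ω.
Step 4 — Source phasor: V = 7.5∠5.4° V = 7.467 + j0.7058 V.
Step 5 — Current: I = V / Z = -1.864e-05 + j0.0005502 A = 0.0005505∠91.9° A.
Step 6 — Complex power: S = V·I* = 0.0002491 - j0.004121 VA.
Step 7 — Real power: P = Re(S) = 0.0002491 W.
Step 8 — Reactive power: Q = Im(S) = -0.004121 VAR.
Step 9 — Apparent power: |S| = 0.004129 VA.
Step 10 — Power factor: PF = P/|S| = 0.06034 (leading).

(a) P = 0.0002491 W  (b) Q = -0.004121 VAR  (c) S = 0.004129 VA  (d) PF = 0.06034 (leading)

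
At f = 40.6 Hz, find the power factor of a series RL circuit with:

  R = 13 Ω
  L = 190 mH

Step 1 — Angular frequency: ω = 2π·f = 2π·40.6 = 255.1 rad/s.
Step 2 — Component impedances:
  R: Z = R = 13 Ω
  L: Z = jωL = j·255.1·0.19 = 0 + j48.47 Ω
Step 3 — Series combination: Z_total = R + L = 13 + j48.47 Ω = 50.18∠75.0° Ω.
Step 4 — Power factor: PF = cos(φ) = Re(Z)/|Z| = 13/50.18 = 0.2591.
Step 5 — Type: Im(Z) = 48.47 ⇒ lagging (phase φ = 75.0°).

PF = 0.2591 (lagging, φ = 75.0°)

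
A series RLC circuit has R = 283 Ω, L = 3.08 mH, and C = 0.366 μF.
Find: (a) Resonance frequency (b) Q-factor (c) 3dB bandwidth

Step 1 — Resonance: ω₀ = 1/√(LC) = 1/√(0.00308·3.66e-07) = 2.978e+04 rad/s.
Step 2 — f₀ = ω₀/(2π) = 4740 Hz.
Step 3 — Series Q: Q = ω₀L/R = 2.978e+04·0.00308/283 = 0.3242.
Step 4 — Bandwidth: Δω = ω₀/Q = 9.188e+04 rad/s; BW = Δω/(2π) = 1.462e+04 Hz.

(a) f₀ = 4740 Hz  (b) Q = 0.3242  (c) BW = 1.462e+04 Hz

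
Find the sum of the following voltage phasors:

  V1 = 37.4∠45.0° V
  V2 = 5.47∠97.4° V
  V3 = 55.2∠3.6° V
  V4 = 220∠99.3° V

Step 1 — Convert each phasor to rectangular form:
  V1 = 37.4·(cos(45.0°) + j·sin(45.0°)) = 26.45 + j26.45 V
  V2 = 5.47·(cos(97.4°) + j·sin(97.4°)) = -0.7045 + j5.424 V
  V3 = 55.2·(cos(3.6°) + j·sin(3.6°)) = 55.09 + j3.466 V
  V4 = 220·(cos(99.3°) + j·sin(99.3°)) = -35.55 + j217.1 V
Step 2 — Sum components: V_total = 45.28 + j252.4 V.
Step 3 — Convert to polar: |V_total| = 256.5 V, ∠V_total = 79.8°.

V_total = 256.5∠79.8° V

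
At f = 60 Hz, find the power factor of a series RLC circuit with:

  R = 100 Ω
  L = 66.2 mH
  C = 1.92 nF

Step 1 — Angular frequency: ω = 2π·f = 2π·60 = 377 rad/s.
Step 2 — Component impedances:
  R: Z = R = 100 Ω
  L: Z = jωL = j·377·0.0662 = 0 + j24.96 Ω
  C: Z = 1/(jωC) = -j/(ω·C) = 0 - j1.382e+06 Ω
Step 3 — Series combination: Z_total = R + L + C = 100 - j1.382e+06 Ω = 1.382e+06∠-90.0° Ω.
Step 4 — Power factor: PF = cos(φ) = Re(Z)/|Z| = 100/1.38153e+06 = 7.238e-05.
Step 5 — Type: Im(Z) = -1.382e+06 ⇒ leading (phase φ = -90.0°).

PF = 7.238e-05 (leading, φ = -90.0°)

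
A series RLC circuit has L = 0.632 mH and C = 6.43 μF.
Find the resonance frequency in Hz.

Step 1 — Resonance condition Im(Z)=0 gives ω₀ = 1/√(LC).
Step 2 — ω₀ = 1/√(0.000632·6.43e-06) = 1.569e+04 rad/s.
Step 3 — f₀ = ω₀/(2π) = 2497 Hz.

f₀ = 2497 Hz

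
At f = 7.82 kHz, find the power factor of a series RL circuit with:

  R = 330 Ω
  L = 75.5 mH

Step 1 — Angular frequency: ω = 2π·f = 2π·7820 = 4.913e+04 rad/s.
Step 2 — Component impedances:
  R: Z = R = 330 Ω
  L: Z = jωL = j·4.913e+04·0.0755 = 0 + j3710 Ω
Step 3 — Series combination: Z_total = R + L = 330 + j3710 Ω = 3724∠84.9° Ω.
Step 4 — Power factor: PF = cos(φ) = Re(Z)/|Z| = 330/3724 = 0.08861.
Step 5 — Type: Im(Z) = 3710 ⇒ lagging (phase φ = 84.9°).

PF = 0.08861 (lagging, φ = 84.9°)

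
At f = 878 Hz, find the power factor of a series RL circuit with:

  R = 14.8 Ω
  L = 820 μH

Step 1 — Angular frequency: ω = 2π·f = 2π·878 = 5517 rad/s.
Step 2 — Component impedances:
  R: Z = R = 14.8 Ω
  L: Z = jωL = j·5517·0.00082 = 0 + j4.524 Ω
Step 3 — Series combination: Z_total = R + L = 14.8 + j4.524 Ω = 15.48∠17.0° Ω.
Step 4 — Power factor: PF = cos(φ) = Re(Z)/|Z| = 14.8/15.476 = 0.9563.
Step 5 — Type: Im(Z) = 4.524 ⇒ lagging (phase φ = 17.0°).

PF = 0.9563 (lagging, φ = 17.0°)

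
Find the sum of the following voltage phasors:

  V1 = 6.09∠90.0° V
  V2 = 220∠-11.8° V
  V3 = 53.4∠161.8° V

Step 1 — Convert each phasor to rectangular form:
  V1 = 6.09·(cos(90.0°) + j·sin(90.0°)) = 0 + j6.09 V
  V2 = 220·(cos(-11.8°) + j·sin(-11.8°)) = 215.4 - j44.99 V
  V3 = 53.4·(cos(161.8°) + j·sin(161.8°)) = -50.73 + j16.68 V
Step 2 — Sum components: V_total = 164.6 - j22.22 V.
Step 3 — Convert to polar: |V_total| = 166.1 V, ∠V_total = -7.7°.

V_total = 166.1∠-7.7° V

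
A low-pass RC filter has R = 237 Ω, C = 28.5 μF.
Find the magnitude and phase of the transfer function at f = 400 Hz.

Step 1 — Angular frequency: ω = 2π·400 = 2513 rad/s.
Step 2 — Transfer function: H(jω) = 1/(1 + jωRC).
Step 3 — Denominator: 1 + jωRC = 1 + j·2513·237·2.85e-05 = 1 + j16.98.
Step 4 — H = 0.003458 - j0.0587.
Step 5 — Magnitude: |H| = 0.05881 (-24.6 dB); phase: φ = -86.6°.

|H| = 0.05881 (-24.6 dB), φ = -86.6°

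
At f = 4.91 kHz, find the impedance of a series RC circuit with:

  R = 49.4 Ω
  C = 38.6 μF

Step 1 — Angular frequency: ω = 2π·f = 2π·4910 = 3.085e+04 rad/s.
Step 2 — Component impedances:
  R: Z = R = 49.4 Ω
  C: Z = 1/(jωC) = -j/(ω·C) = 0 - j0.8398 Ω
Step 3 — Series combination: Z_total = R + C = 49.4 - j0.8398 Ω = 49.41∠-1.0° Ω.

Z = 49.4 - j0.8398 Ω = 49.41∠-1.0° Ω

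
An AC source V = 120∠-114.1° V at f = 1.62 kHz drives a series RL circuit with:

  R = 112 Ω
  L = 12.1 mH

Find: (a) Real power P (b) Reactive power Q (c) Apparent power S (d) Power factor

Step 1 — Angular frequency: ω = 2π·f = 2π·1620 = 1.018e+04 rad/s.
Step 2 — Component impedances:
  R: Z = R = 112 Ω
  L: Z = jωL = j·1.018e+04·0.0121 = 0 + j123.2 Ω
Step 3 — Series combination: Z_total = R + L = 112 + j123.2 Ω = 166.5∠47.7° Ω.
Step 4 — Source phasor: V = 120∠-114.1° V = -49 - j109.5 V.
Step 5 — Current: I = V / Z = -0.6848 - j0.2249 A = 0.7208∠-161.8° A.
Step 6 — Complex power: S = V·I* = 58.2 + j64 VA.
Step 7 — Real power: P = Re(S) = 58.2 W.
Step 8 — Reactive power: Q = Im(S) = 64 VAR.
Step 9 — Apparent power: |S| = 86.5 VA.
Step 10 — Power factor: PF = P/|S| = 0.6728 (lagging).

(a) P = 58.2 W  (b) Q = 64 VAR  (c) S = 86.5 VA  (d) PF = 0.6728 (lagging)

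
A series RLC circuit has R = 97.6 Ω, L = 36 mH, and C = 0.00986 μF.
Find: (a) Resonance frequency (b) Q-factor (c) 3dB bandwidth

Step 1 — Resonance: ω₀ = 1/√(LC) = 1/√(0.036·9.86e-09) = 5.308e+04 rad/s.
Step 2 — f₀ = ω₀/(2π) = 8448 Hz.
Step 3 — Series Q: Q = ω₀L/R = 5.308e+04·0.036/97.6 = 19.58.
Step 4 — Bandwidth: Δω = ω₀/Q = 2711 rad/s; BW = Δω/(2π) = 431.5 Hz.

(a) f₀ = 8448 Hz  (b) Q = 19.58  (c) BW = 431.5 Hz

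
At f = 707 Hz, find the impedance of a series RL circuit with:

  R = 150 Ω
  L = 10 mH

Step 1 — Angular frequency: ω = 2π·f = 2π·707 = 4442 rad/s.
Step 2 — Component impedances:
  R: Z = R = 150 Ω
  L: Z = jωL = j·4442·0.01 = 0 + j44.42 Ω
Step 3 — Series combination: Z_total = R + L = 150 + j44.42 Ω = 156.4∠16.5° Ω.

Z = 150 + j44.42 Ω = 156.4∠16.5° Ω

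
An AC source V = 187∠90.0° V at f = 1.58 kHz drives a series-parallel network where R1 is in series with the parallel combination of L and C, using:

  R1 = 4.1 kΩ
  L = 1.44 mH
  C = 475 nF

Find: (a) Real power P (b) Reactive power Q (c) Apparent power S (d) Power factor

Step 1 — Angular frequency: ω = 2π·f = 2π·1580 = 9927 rad/s.
Step 2 — Component impedances:
  R1: Z = R = 4100 Ω
  L: Z = jωL = j·9927·0.00144 = 0 + j14.3 Ω
  C: Z = 1/(jωC) = -j/(ω·C) = 0 - j212.1 Ω
Step 3 — Parallel branch: L || C = 1/(1/L + 1/C) = 0 + j15.33 Ω.
Step 4 — Series with R1: Z_total = R1 + (L || C) = 4100 + j15.33 Ω = 4100∠0.2° Ω.
Step 5 — Source phasor: V = 187∠90.0° V = 0 + j187 V.
Step 6 — Current: I = V / Z = 0.0001705 + j0.04561 A = 0.04561∠89.8° A.
Step 7 — Complex power: S = V·I* = 8.529 + j0.03189 VA.
Step 8 — Real power: P = Re(S) = 8.529 W.
Step 9 — Reactive power: Q = Im(S) = 0.03189 VAR.
Step 10 — Apparent power: |S| = 8.529 VA.
Step 11 — Power factor: PF = P/|S| = 1 (lagging).

(a) P = 8.529 W  (b) Q = 0.03189 VAR  (c) S = 8.529 VA  (d) PF = 1 (lagging)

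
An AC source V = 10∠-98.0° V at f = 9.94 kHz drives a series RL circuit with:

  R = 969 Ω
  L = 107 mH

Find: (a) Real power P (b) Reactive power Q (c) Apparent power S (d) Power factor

Step 1 — Angular frequency: ω = 2π·f = 2π·9940 = 6.245e+04 rad/s.
Step 2 — Component impedances:
  R: Z = R = 969 Ω
  L: Z = jωL = j·6.245e+04·0.107 = 0 + j6683 Ω
Step 3 — Series combination: Z_total = R + L = 969 + j6683 Ω = 6753∠81.7° Ω.
Step 4 — Source phasor: V = 10∠-98.0° V = -1.392 - j9.903 V.
Step 5 — Current: I = V / Z = -0.001481 - j6.475e-06 A = 0.001481∠-179.7° A.
Step 6 — Complex power: S = V·I* = 0.002125 + j0.01466 VA.
Step 7 — Real power: P = Re(S) = 0.002125 W.
Step 8 — Reactive power: Q = Im(S) = 0.01466 VAR.
Step 9 — Apparent power: |S| = 0.01481 VA.
Step 10 — Power factor: PF = P/|S| = 0.1435 (lagging).

(a) P = 0.002125 W  (b) Q = 0.01466 VAR  (c) S = 0.01481 VA  (d) PF = 0.1435 (lagging)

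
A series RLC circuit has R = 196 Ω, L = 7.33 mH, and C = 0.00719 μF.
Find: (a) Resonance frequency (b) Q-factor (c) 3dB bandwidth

Step 1 — Resonance condition Im(Z)=0 gives ω₀ = 1/√(LC).
Step 2 — ω₀ = 1/√(0.00733·7.19e-09) = 1.377e+05 rad/s.
Step 3 — f₀ = ω₀/(2π) = 2.192e+04 Hz.
Step 4 — Series Q: Q = ω₀L/R = 1.377e+05·0.00733/196 = 5.151.
Step 5 — 3dB bandwidth: Δω = ω₀/Q = 2.674e+04 rad/s; BW = Δω/(2π) = 4256 Hz.

(a) f₀ = 2.192e+04 Hz  (b) Q = 5.151  (c) BW = 4256 Hz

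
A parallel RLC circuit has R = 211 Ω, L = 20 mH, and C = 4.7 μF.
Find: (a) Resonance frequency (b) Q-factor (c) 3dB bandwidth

Step 1 — Resonance: ω₀ = 1/√(LC) = 1/√(0.02·4.7e-06) = 3262 rad/s.
Step 2 — f₀ = ω₀/(2π) = 519.1 Hz.
Step 3 — Parallel Q: Q = R/(ω₀L) = 211/(3262·0.02) = 3.235.
Step 4 — Bandwidth: Δω = ω₀/Q = 1008 rad/s; BW = Δω/(2π) = 160.5 Hz.

(a) f₀ = 519.1 Hz  (b) Q = 3.235  (c) BW = 160.5 Hz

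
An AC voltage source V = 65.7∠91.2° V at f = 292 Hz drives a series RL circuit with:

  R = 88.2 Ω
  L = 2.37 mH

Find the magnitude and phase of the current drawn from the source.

Step 1 — Angular frequency: ω = 2π·f = 2π·292 = 1835 rad/s.
Step 2 — Component impedances:
  R: Z = R = 88.2 Ω
  L: Z = jωL = j·1835·0.00237 = 0 + j4.348 Ω
Step 3 — Series combination: Z_total = R + L = 88.2 + j4.348 Ω = 88.31∠2.8° Ω.
Step 4 — Source phasor: V = 65.7∠91.2° V = -1.376 + j65.69 V.
Step 5 — Ohm's law: I = V / Z_total = (-1.376 + j65.69) / (88.2 + j4.348) = 0.02106 + j0.7437 A.
Step 6 — Convert to polar: |I| = 0.744 A, ∠I = 88.4°.

I = 0.744∠88.4° A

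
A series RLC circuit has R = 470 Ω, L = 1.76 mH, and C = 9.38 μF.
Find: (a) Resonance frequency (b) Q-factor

Step 1 — Resonance condition Im(Z)=0 gives ω₀ = 1/√(LC).
Step 2 — ω₀ = 1/√(0.00176·9.38e-06) = 7783 rad/s.
Step 3 — f₀ = ω₀/(2π) = 1239 Hz.
Step 4 — Series Q: Q = ω₀L/R = 7783·0.00176/470 = 0.02914.

(a) f₀ = 1239 Hz  (b) Q = 0.02914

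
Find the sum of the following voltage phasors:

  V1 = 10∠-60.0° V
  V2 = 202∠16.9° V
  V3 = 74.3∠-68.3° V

Step 1 — Convert each phasor to rectangular form:
  V1 = 10·(cos(-60.0°) + j·sin(-60.0°)) = 5 - j8.66 V
  V2 = 202·(cos(16.9°) + j·sin(16.9°)) = 193.3 + j58.72 V
  V3 = 74.3·(cos(-68.3°) + j·sin(-68.3°)) = 27.47 - j69.03 V
Step 2 — Sum components: V_total = 225.7 - j18.97 V.
Step 3 — Convert to polar: |V_total| = 226.5 V, ∠V_total = -4.8°.

V_total = 226.5∠-4.8° V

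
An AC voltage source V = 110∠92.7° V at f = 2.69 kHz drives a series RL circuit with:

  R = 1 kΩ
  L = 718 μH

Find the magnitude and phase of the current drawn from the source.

Step 1 — Angular frequency: ω = 2π·f = 2π·2690 = 1.69e+04 rad/s.
Step 2 — Component impedances:
  R: Z = R = 1000 Ω
  L: Z = jωL = j·1.69e+04·0.000718 = 0 + j12.14 Ω
Step 3 — Series combination: Z_total = R + L = 1000 + j12.14 Ω = 1000∠0.7° Ω.
Step 4 — Source phasor: V = 110∠92.7° V = -5.182 + j109.9 V.
Step 5 — Ohm's law: I = V / Z_total = (-5.182 + j109.9) / (1000 + j12.14) = -0.003848 + j0.1099 A.
Step 6 — Convert to polar: |I| = 0.11 A, ∠I = 92.0°.

I = 0.11∠92.0° A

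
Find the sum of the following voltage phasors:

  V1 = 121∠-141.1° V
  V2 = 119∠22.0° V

Step 1 — Convert each phasor to rectangular form:
  V1 = 121·(cos(-141.1°) + j·sin(-141.1°)) = -94.17 - j75.98 V
  V2 = 119·(cos(22.0°) + j·sin(22.0°)) = 110.3 + j44.58 V
Step 2 — Sum components: V_total = 16.17 - j31.41 V.
Step 3 — Convert to polar: |V_total| = 35.32 V, ∠V_total = -62.8°.

V_total = 35.32∠-62.8° V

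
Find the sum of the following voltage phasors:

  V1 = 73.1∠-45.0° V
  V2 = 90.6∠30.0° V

Step 1 — Convert each phasor to rectangular form:
  V1 = 73.1·(cos(-45.0°) + j·sin(-45.0°)) = 51.69 - j51.69 V
  V2 = 90.6·(cos(30.0°) + j·sin(30.0°)) = 78.46 + j45.3 V
Step 2 — Sum components: V_total = 130.2 - j6.39 V.
Step 3 — Convert to polar: |V_total| = 130.3 V, ∠V_total = -2.8°.

V_total = 130.3∠-2.8° V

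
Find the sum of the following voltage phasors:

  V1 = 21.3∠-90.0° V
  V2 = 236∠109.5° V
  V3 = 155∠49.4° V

Step 1 — Convert each phasor to rectangular form:
  V1 = 21.3·(cos(-90.0°) + j·sin(-90.0°)) = 0 - j21.3 V
  V2 = 236·(cos(109.5°) + j·sin(109.5°)) = -78.78 + j222.5 V
  V3 = 155·(cos(49.4°) + j·sin(49.4°)) = 100.9 + j117.7 V
Step 2 — Sum components: V_total = 22.09 + j318.9 V.
Step 3 — Convert to polar: |V_total| = 319.6 V, ∠V_total = 86.0°.

V_total = 319.6∠86.0° V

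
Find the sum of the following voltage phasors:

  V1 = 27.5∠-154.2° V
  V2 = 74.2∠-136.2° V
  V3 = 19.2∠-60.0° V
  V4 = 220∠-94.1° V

Step 1 — Convert each phasor to rectangular form:
  V1 = 27.5·(cos(-154.2°) + j·sin(-154.2°)) = -24.76 - j11.97 V
  V2 = 74.2·(cos(-136.2°) + j·sin(-136.2°)) = -53.55 - j51.36 V
  V3 = 19.2·(cos(-60.0°) + j·sin(-60.0°)) = 9.6 - j16.63 V
  V4 = 220·(cos(-94.1°) + j·sin(-94.1°)) = -15.73 - j219.4 V
Step 2 — Sum components: V_total = -84.44 - j299.4 V.
Step 3 — Convert to polar: |V_total| = 311.1 V, ∠V_total = -105.8°.

V_total = 311.1∠-105.8° V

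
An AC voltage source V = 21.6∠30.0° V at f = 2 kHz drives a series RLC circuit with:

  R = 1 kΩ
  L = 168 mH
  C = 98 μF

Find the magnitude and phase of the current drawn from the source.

Step 1 — Angular frequency: ω = 2π·f = 2π·2000 = 1.257e+04 rad/s.
Step 2 — Component impedances:
  R: Z = R = 1000 Ω
  L: Z = jωL = j·1.257e+04·0.168 = 0 + j2111 Ω
  C: Z = 1/(jωC) = -j/(ω·C) = 0 - j0.812 Ω
Step 3 — Series combination: Z_total = R + L + C = 1000 + j2110 Ω = 2335∠64.6° Ω.
Step 4 — Source phasor: V = 21.6∠30.0° V = 18.71 + j10.8 V.
Step 5 — Ohm's law: I = V / Z_total = (18.71 + j10.8) / (1000 + j2110) = 0.007609 - j0.005258 A.
Step 6 — Convert to polar: |I| = 0.009249 A, ∠I = -34.6°.

I = 0.009249∠-34.6° A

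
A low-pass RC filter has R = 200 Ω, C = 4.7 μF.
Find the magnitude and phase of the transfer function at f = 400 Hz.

Step 1 — Angular frequency: ω = 2π·400 = 2513 rad/s.
Step 2 — Transfer function: H(jω) = 1/(1 + jωRC).
Step 3 — Denominator: 1 + jωRC = 1 + j·2513·200·4.7e-06 = 1 + j2.362.
Step 4 — H = 0.1519 - j0.359.
Step 5 — Magnitude: |H| = 0.3898 (-8.2 dB); phase: φ = -67.1°.

|H| = 0.3898 (-8.2 dB), φ = -67.1°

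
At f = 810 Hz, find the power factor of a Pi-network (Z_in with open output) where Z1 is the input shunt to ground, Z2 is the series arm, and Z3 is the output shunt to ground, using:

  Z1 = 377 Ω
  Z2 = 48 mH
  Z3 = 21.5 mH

Step 1 — Angular frequency: ω = 2π·f = 2π·810 = 5089 rad/s.
Step 2 — Component impedances:
  Z1: Z = R = 377 Ω
  Z2: Z = jωL = j·5089·0.048 = 0 + j244.3 Ω
  Z3: Z = jωL = j·5089·0.0215 = 0 + j109.4 Ω
Step 3 — With open output, the series arm Z2 and the output shunt Z3 appear in series to ground: Z2 + Z3 = 0 + j353.7 Ω.
Step 4 — Parallel with input shunt Z1: Z_in = Z1 || (Z2 + Z3) = 176.5 + j188.1 Ω = 258∠46.8° Ω.
Step 5 — Power factor: PF = cos(φ) = Re(Z)/|Z| = 176.5/257.95 = 0.6842.
Step 6 — Type: Im(Z) = 188.1 ⇒ lagging (phase φ = 46.8°).

PF = 0.6842 (lagging, φ = 46.8°)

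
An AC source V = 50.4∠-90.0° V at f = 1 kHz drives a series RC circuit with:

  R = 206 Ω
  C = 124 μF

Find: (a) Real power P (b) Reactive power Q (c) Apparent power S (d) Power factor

Step 1 — Angular frequency: ω = 2π·f = 2π·1000 = 6283 rad/s.
Step 2 — Component impedances:
  R: Z = R = 206 Ω
  C: Z = 1/(jωC) = -j/(ω·C) = 0 - j1.284 Ω
Step 3 — Series combination: Z_total = R + C = 206 - j1.284 Ω = 206∠-0.4° Ω.
Step 4 — Source phasor: V = 50.4∠-90.0° V = 0 - j50.4 V.
Step 5 — Current: I = V / Z = 0.001524 - j0.2447 A = 0.2447∠-89.6° A.
Step 6 — Complex power: S = V·I* = 12.33 - j0.07683 VA.
Step 7 — Real power: P = Re(S) = 12.33 W.
Step 8 — Reactive power: Q = Im(S) = -0.07683 VAR.
Step 9 — Apparent power: |S| = 12.33 VA.
Step 10 — Power factor: PF = P/|S| = 1 (leading).

(a) P = 12.33 W  (b) Q = -0.07683 VAR  (c) S = 12.33 VA  (d) PF = 1 (leading)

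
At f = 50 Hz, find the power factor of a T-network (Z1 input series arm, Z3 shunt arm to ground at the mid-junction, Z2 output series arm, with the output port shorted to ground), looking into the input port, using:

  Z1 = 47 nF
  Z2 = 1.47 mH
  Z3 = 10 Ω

Step 1 — Angular frequency: ω = 2π·f = 2π·50 = 314.2 rad/s.
Step 2 — Component impedances:
  Z1: Z = 1/(jωC) = -j/(ω·C) = 0 - j6.773e+04 Ω
  Z2: Z = jωL = j·314.2·0.00147 = 0 + j0.4618 Ω
  Z3: Z = R = 10 Ω
Step 3 — With the output port shorted to ground, the output series arm Z2 runs from the junction to ground; the shunt arm Z3 also runs from the junction to ground. They appear in parallel: Z3 || Z2 = 0.02128 + j0.4608 Ω.
Step 4 — Series with input arm Z1: Z_in = Z1 + (Z3 || Z2) = 0.02128 - j6.773e+04 Ω = 6.773e+04∠-90.0° Ω.
Step 5 — Power factor: PF = cos(φ) = Re(Z)/|Z| = 0.02128/6.773e+04 = 3.142e-07.
Step 6 — Type: Im(Z) = -6.773e+04 ⇒ leading (phase φ = -90.0°).

PF = 3.142e-07 (leading, φ = -90.0°)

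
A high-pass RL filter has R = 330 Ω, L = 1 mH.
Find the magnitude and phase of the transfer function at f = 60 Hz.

Step 1 — Angular frequency: ω = 2π·60 = 377 rad/s.
Step 2 — Transfer function: H(jω) = jωL/(R + jωL).
Step 3 — Numerator jωL = j·0.377; denominator R + jωL = 330 + j0.377.
Step 4 — H = 1.305e-06 + j0.001142.
Step 5 — Magnitude: |H| = 0.001142 (-58.8 dB); phase: φ = 89.9°.

|H| = 0.001142 (-58.8 dB), φ = 89.9°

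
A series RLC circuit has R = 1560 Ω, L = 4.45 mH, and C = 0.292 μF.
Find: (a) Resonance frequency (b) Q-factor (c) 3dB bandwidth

Step 1 — Resonance: ω₀ = 1/√(LC) = 1/√(0.00445·2.92e-07) = 2.774e+04 rad/s.
Step 2 — f₀ = ω₀/(2π) = 4415 Hz.
Step 3 — Series Q: Q = ω₀L/R = 2.774e+04·0.00445/1560 = 0.07913.
Step 4 — Bandwidth: Δω = ω₀/Q = 3.506e+05 rad/s; BW = Δω/(2π) = 5.579e+04 Hz.

(a) f₀ = 4415 Hz  (b) Q = 0.07913  (c) BW = 5.579e+04 Hz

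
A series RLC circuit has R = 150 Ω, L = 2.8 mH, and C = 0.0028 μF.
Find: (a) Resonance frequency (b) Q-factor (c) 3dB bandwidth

Step 1 — Resonance: ω₀ = 1/√(LC) = 1/√(0.0028·2.8e-09) = 3.571e+05 rad/s.
Step 2 — f₀ = ω₀/(2π) = 5.684e+04 Hz.
Step 3 — Series Q: Q = ω₀L/R = 3.571e+05·0.0028/150 = 6.667.
Step 4 — Bandwidth: Δω = ω₀/Q = 5.357e+04 rad/s; BW = Δω/(2π) = 8526 Hz.

(a) f₀ = 5.684e+04 Hz  (b) Q = 6.667  (c) BW = 8526 Hz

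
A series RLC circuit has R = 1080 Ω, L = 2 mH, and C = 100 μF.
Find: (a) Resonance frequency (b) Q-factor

Step 1 — Resonance condition Im(Z)=0 gives ω₀ = 1/√(LC).
Step 2 — ω₀ = 1/√(0.002·0.0001) = 2236 rad/s.
Step 3 — f₀ = ω₀/(2π) = 355.9 Hz.
Step 4 — Series Q: Q = ω₀L/R = 2236·0.002/1080 = 0.004141.

(a) f₀ = 355.9 Hz  (b) Q = 0.004141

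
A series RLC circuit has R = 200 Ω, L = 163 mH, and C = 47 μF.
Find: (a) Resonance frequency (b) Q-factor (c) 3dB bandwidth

Step 1 — Resonance: ω₀ = 1/√(LC) = 1/√(0.163·4.7e-05) = 361.3 rad/s.
Step 2 — f₀ = ω₀/(2π) = 57.5 Hz.
Step 3 — Series Q: Q = ω₀L/R = 361.3·0.163/200 = 0.2945.
Step 4 — Bandwidth: Δω = ω₀/Q = 1227 rad/s; BW = Δω/(2π) = 195.3 Hz.

(a) f₀ = 57.5 Hz  (b) Q = 0.2945  (c) BW = 195.3 Hz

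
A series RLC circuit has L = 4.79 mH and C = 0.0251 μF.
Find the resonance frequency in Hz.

Step 1 — Resonance condition Im(Z)=0 gives ω₀ = 1/√(LC).
Step 2 — ω₀ = 1/√(0.00479·2.51e-08) = 9.12e+04 rad/s.
Step 3 — f₀ = ω₀/(2π) = 1.451e+04 Hz.

f₀ = 1.451e+04 Hz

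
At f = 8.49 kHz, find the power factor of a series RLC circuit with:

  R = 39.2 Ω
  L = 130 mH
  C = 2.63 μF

Step 1 — Angular frequency: ω = 2π·f = 2π·8490 = 5.334e+04 rad/s.
Step 2 — Component impedances:
  R: Z = R = 39.2 Ω
  L: Z = jωL = j·5.334e+04·0.13 = 0 + j6935 Ω
  C: Z = 1/(jωC) = -j/(ω·C) = 0 - j7.128 Ω
Step 3 — Series combination: Z_total = R + L + C = 39.2 + j6928 Ω = 6928∠89.7° Ω.
Step 4 — Power factor: PF = cos(φ) = Re(Z)/|Z| = 39.2/6928 = 0.005658.
Step 5 — Type: Im(Z) = 6928 ⇒ lagging (phase φ = 89.7°).

PF = 0.005658 (lagging, φ = 89.7°)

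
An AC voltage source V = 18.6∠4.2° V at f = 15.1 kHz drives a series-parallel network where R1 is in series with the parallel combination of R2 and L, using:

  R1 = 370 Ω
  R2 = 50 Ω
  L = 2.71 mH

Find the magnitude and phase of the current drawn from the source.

Step 1 — Angular frequency: ω = 2π·f = 2π·1.51e+04 = 9.488e+04 rad/s.
Step 2 — Component impedances:
  R1: Z = R = 370 Ω
  R2: Z = R = 50 Ω
  L: Z = jωL = j·9.488e+04·0.00271 = 0 + j257.1 Ω
Step 3 — Parallel branch: R2 || L = 1/(1/R2 + 1/L) = 48.18 + j9.369 Ω.
Step 4 — Series with R1: Z_total = R1 + (R2 || L) = 418.2 + j9.369 Ω = 418.3∠1.3° Ω.
Step 5 — Source phasor: V = 18.6∠4.2° V = 18.55 + j1.362 V.
Step 6 — Ohm's law: I = V / Z_total = (18.55 + j1.362) / (418.2 + j9.369) = 0.04441 + j0.002263 A.
Step 7 — Convert to polar: |I| = 0.04447 A, ∠I = 2.9°.

I = 0.04447∠2.9° A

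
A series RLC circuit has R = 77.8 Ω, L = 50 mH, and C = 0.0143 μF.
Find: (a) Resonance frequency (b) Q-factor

Step 1 — Resonance condition Im(Z)=0 gives ω₀ = 1/√(LC).
Step 2 — ω₀ = 1/√(0.05·1.43e-08) = 3.74e+04 rad/s.
Step 3 — f₀ = ω₀/(2π) = 5952 Hz.
Step 4 — Series Q: Q = ω₀L/R = 3.74e+04·0.05/77.8 = 24.03.

(a) f₀ = 5952 Hz  (b) Q = 24.03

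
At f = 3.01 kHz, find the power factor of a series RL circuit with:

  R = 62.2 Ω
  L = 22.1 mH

Step 1 — Angular frequency: ω = 2π·f = 2π·3010 = 1.891e+04 rad/s.
Step 2 — Component impedances:
  R: Z = R = 62.2 Ω
  L: Z = jωL = j·1.891e+04·0.0221 = 0 + j418 Ω
Step 3 — Series combination: Z_total = R + L = 62.2 + j418 Ω = 422.6∠81.5° Ω.
Step 4 — Power factor: PF = cos(φ) = Re(Z)/|Z| = 62.2/422.6 = 0.1472.
Step 5 — Type: Im(Z) = 418 ⇒ lagging (phase φ = 81.5°).

PF = 0.1472 (lagging, φ = 81.5°)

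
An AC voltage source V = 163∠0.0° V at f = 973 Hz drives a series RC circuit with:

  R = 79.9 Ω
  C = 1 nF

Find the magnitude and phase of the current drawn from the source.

Step 1 — Angular frequency: ω = 2π·f = 2π·973 = 6114 rad/s.
Step 2 — Component impedances:
  R: Z = R = 79.9 Ω
  C: Z = 1/(jωC) = -j/(ω·C) = 0 - j1.636e+05 Ω
Step 3 — Series combination: Z_total = R + C = 79.9 - j1.636e+05 Ω = 1.636e+05∠-90.0° Ω.
Step 4 — Source phasor: V = 163∠0.0° V = 163 V.
Step 5 — Ohm's law: I = V / Z_total = (163) / (79.9 - j1.636e+05) = 4.868e-07 + j0.0009965 A.
Step 6 — Convert to polar: |I| = 0.0009965 A, ∠I = 90.0°.

I = 0.0009965∠90.0° A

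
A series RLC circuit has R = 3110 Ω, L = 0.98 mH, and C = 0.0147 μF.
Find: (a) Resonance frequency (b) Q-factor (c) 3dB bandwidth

Step 1 — Resonance: ω₀ = 1/√(LC) = 1/√(0.00098·1.47e-08) = 2.635e+05 rad/s.
Step 2 — f₀ = ω₀/(2π) = 4.193e+04 Hz.
Step 3 — Series Q: Q = ω₀L/R = 2.635e+05·0.00098/3110 = 0.08302.
Step 4 — Bandwidth: Δω = ω₀/Q = 3.173e+06 rad/s; BW = Δω/(2π) = 5.051e+05 Hz.

(a) f₀ = 4.193e+04 Hz  (b) Q = 0.08302  (c) BW = 5.051e+05 Hz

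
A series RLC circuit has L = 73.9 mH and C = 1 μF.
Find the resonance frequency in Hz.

Step 1 — Resonance condition Im(Z)=0 gives ω₀ = 1/√(LC).
Step 2 — ω₀ = 1/√(0.0739·1e-06) = 3679 rad/s.
Step 3 — f₀ = ω₀/(2π) = 585.5 Hz.

f₀ = 585.5 Hz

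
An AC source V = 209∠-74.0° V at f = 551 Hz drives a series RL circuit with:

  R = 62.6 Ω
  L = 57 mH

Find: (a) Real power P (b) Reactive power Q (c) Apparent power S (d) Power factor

Step 1 — Angular frequency: ω = 2π·f = 2π·551 = 3462 rad/s.
Step 2 — Component impedances:
  R: Z = R = 62.6 Ω
  L: Z = jωL = j·3462·0.057 = 0 + j197.3 Ω
Step 3 — Series combination: Z_total = R + L = 62.6 + j197.3 Ω = 207∠72.4° Ω.
Step 4 — Source phasor: V = 209∠-74.0° V = 57.61 - j200.9 V.
Step 5 — Current: I = V / Z = -0.8409 - j0.5587 A = 1.01∠-146.4° A.
Step 6 — Complex power: S = V·I* = 63.8 + j201.1 VA.
Step 7 — Real power: P = Re(S) = 63.8 W.
Step 8 — Reactive power: Q = Im(S) = 201.1 VAR.
Step 9 — Apparent power: |S| = 211 VA.
Step 10 — Power factor: PF = P/|S| = 0.3024 (lagging).

(a) P = 63.8 W  (b) Q = 201.1 VAR  (c) S = 211 VA  (d) PF = 0.3024 (lagging)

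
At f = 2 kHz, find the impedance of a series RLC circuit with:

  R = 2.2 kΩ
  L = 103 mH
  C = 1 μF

Step 1 — Angular frequency: ω = 2π·f = 2π·2000 = 1.257e+04 rad/s.
Step 2 — Component impedances:
  R: Z = R = 2200 Ω
  L: Z = jωL = j·1.257e+04·0.103 = 0 + j1294 Ω
  C: Z = 1/(jωC) = -j/(ω·C) = 0 - j79.58 Ω
Step 3 — Series combination: Z_total = R + L + C = 2200 + j1215 Ω = 2513∠28.9° Ω.

Z = 2200 + j1215 Ω = 2513∠28.9° Ω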